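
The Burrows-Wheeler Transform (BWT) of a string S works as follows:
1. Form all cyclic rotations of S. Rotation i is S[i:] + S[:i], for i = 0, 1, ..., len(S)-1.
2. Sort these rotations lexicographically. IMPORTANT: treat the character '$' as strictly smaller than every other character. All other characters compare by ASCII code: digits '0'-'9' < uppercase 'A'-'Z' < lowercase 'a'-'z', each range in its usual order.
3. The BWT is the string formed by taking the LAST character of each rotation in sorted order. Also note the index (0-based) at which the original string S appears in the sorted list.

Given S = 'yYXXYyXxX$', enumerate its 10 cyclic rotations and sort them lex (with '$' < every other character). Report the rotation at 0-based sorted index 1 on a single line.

Answer: X$yYXXYyXx

Derivation:
All 10 rotations (rotation i = S[i:]+S[:i]):
  rot[0] = yYXXYyXxX$
  rot[1] = YXXYyXxX$y
  rot[2] = XXYyXxX$yY
  rot[3] = XYyXxX$yYX
  rot[4] = YyXxX$yYXX
  rot[5] = yXxX$yYXXY
  rot[6] = XxX$yYXXYy
  rot[7] = xX$yYXXYyX
  rot[8] = X$yYXXYyXx
  rot[9] = $yYXXYyXxX
Sorted (with $ < everything):
  sorted[0] = $yYXXYyXxX
  sorted[1] = X$yYXXYyXx
  sorted[2] = XXYyXxX$yY
  sorted[3] = XYyXxX$yYX
  sorted[4] = XxX$yYXXYy
  sorted[5] = YXXYyXxX$y
  sorted[6] = YyXxX$yYXX
  sorted[7] = xX$yYXXYyX
  sorted[8] = yXxX$yYXXY
  sorted[9] = yYXXYyXxX$
sorted[1] = X$yYXXYyXx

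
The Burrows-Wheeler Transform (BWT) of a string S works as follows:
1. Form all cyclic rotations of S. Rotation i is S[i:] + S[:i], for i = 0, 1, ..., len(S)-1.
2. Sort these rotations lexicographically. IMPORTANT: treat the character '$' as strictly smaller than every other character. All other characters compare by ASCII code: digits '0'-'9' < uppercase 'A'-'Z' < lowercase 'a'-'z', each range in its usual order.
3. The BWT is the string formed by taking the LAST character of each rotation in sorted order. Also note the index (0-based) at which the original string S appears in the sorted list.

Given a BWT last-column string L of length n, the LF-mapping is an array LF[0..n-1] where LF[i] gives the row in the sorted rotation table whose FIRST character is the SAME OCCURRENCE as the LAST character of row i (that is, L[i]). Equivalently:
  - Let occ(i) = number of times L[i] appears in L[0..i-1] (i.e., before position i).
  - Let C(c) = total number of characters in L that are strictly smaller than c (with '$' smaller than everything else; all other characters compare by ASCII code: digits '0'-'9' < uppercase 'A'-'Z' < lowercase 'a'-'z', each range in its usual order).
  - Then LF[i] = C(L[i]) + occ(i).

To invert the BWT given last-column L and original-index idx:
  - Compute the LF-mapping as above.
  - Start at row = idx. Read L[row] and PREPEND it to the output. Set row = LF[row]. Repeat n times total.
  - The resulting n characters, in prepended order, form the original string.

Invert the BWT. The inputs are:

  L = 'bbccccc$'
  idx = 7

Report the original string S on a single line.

LF mapping: 1 2 3 4 5 6 7 0
Walk LF starting at row 7, prepending L[row]:
  step 1: row=7, L[7]='$', prepend. Next row=LF[7]=0
  step 2: row=0, L[0]='b', prepend. Next row=LF[0]=1
  step 3: row=1, L[1]='b', prepend. Next row=LF[1]=2
  step 4: row=2, L[2]='c', prepend. Next row=LF[2]=3
  step 5: row=3, L[3]='c', prepend. Next row=LF[3]=4
  step 6: row=4, L[4]='c', prepend. Next row=LF[4]=5
  step 7: row=5, L[5]='c', prepend. Next row=LF[5]=6
  step 8: row=6, L[6]='c', prepend. Next row=LF[6]=7
Reversed output: cccccbb$

Answer: cccccbb$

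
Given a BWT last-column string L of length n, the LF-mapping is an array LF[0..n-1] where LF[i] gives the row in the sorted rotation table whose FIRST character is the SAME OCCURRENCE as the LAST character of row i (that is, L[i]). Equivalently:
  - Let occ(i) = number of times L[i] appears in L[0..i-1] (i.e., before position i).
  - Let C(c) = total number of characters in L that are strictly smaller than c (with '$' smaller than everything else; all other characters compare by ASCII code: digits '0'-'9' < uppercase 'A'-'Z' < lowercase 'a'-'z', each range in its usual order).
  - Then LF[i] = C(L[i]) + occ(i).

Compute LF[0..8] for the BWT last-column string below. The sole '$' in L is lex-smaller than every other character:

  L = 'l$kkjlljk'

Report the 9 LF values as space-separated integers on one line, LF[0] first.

Answer: 6 0 3 4 1 7 8 2 5

Derivation:
Char counts: '$':1, 'j':2, 'k':3, 'l':3
C (first-col start): C('$')=0, C('j')=1, C('k')=3, C('l')=6
L[0]='l': occ=0, LF[0]=C('l')+0=6+0=6
L[1]='$': occ=0, LF[1]=C('$')+0=0+0=0
L[2]='k': occ=0, LF[2]=C('k')+0=3+0=3
L[3]='k': occ=1, LF[3]=C('k')+1=3+1=4
L[4]='j': occ=0, LF[4]=C('j')+0=1+0=1
L[5]='l': occ=1, LF[5]=C('l')+1=6+1=7
L[6]='l': occ=2, LF[6]=C('l')+2=6+2=8
L[7]='j': occ=1, LF[7]=C('j')+1=1+1=2
L[8]='k': occ=2, LF[8]=C('k')+2=3+2=5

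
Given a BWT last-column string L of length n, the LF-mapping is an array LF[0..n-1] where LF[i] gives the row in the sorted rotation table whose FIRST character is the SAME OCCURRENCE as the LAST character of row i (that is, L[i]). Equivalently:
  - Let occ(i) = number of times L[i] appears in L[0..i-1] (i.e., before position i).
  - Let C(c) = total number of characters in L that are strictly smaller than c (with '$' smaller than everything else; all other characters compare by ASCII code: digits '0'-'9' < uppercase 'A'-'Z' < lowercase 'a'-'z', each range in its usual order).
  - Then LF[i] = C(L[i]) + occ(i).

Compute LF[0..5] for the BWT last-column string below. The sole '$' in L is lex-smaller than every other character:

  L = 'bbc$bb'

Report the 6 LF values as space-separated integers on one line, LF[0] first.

Char counts: '$':1, 'b':4, 'c':1
C (first-col start): C('$')=0, C('b')=1, C('c')=5
L[0]='b': occ=0, LF[0]=C('b')+0=1+0=1
L[1]='b': occ=1, LF[1]=C('b')+1=1+1=2
L[2]='c': occ=0, LF[2]=C('c')+0=5+0=5
L[3]='$': occ=0, LF[3]=C('$')+0=0+0=0
L[4]='b': occ=2, LF[4]=C('b')+2=1+2=3
L[5]='b': occ=3, LF[5]=C('b')+3=1+3=4

Answer: 1 2 5 0 3 4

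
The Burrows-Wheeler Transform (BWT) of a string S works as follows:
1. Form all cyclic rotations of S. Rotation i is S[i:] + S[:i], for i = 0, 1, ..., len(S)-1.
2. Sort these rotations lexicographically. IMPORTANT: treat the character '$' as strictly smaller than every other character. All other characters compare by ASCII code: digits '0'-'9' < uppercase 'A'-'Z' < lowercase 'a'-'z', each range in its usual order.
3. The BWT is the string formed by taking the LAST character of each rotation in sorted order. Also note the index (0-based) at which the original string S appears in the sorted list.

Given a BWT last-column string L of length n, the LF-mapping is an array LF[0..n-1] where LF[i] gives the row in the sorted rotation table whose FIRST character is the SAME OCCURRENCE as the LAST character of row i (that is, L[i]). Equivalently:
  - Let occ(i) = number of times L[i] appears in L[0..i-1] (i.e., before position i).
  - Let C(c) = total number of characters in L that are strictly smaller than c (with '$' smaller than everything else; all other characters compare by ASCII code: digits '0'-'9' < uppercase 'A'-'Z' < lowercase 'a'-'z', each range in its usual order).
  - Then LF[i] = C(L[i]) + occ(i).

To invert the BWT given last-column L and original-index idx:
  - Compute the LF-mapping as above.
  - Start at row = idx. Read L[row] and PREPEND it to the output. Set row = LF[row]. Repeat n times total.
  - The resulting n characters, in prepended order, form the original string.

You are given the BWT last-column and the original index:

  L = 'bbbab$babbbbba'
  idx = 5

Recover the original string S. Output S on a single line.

Answer: baabbbbbbbabb$

Derivation:
LF mapping: 4 5 6 1 7 0 8 2 9 10 11 12 13 3
Walk LF starting at row 5, prepending L[row]:
  step 1: row=5, L[5]='$', prepend. Next row=LF[5]=0
  step 2: row=0, L[0]='b', prepend. Next row=LF[0]=4
  step 3: row=4, L[4]='b', prepend. Next row=LF[4]=7
  step 4: row=7, L[7]='a', prepend. Next row=LF[7]=2
  step 5: row=2, L[2]='b', prepend. Next row=LF[2]=6
  step 6: row=6, L[6]='b', prepend. Next row=LF[6]=8
  step 7: row=8, L[8]='b', prepend. Next row=LF[8]=9
  step 8: row=9, L[9]='b', prepend. Next row=LF[9]=10
  step 9: row=10, L[10]='b', prepend. Next row=LF[10]=11
  step 10: row=11, L[11]='b', prepend. Next row=LF[11]=12
  step 11: row=12, L[12]='b', prepend. Next row=LF[12]=13
  step 12: row=13, L[13]='a', prepend. Next row=LF[13]=3
  step 13: row=3, L[3]='a', prepend. Next row=LF[3]=1
  step 14: row=1, L[1]='b', prepend. Next row=LF[1]=5
Reversed output: baabbbbbbbabb$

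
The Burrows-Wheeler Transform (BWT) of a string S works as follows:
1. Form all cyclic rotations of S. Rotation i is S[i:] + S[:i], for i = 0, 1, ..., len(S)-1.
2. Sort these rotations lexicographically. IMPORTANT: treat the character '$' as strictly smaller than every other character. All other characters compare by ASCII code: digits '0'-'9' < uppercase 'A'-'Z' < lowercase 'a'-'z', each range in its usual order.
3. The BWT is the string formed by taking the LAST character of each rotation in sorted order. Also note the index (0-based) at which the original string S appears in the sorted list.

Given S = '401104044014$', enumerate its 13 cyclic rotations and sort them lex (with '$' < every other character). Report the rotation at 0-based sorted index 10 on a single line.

All 13 rotations (rotation i = S[i:]+S[:i]):
  rot[0] = 401104044014$
  rot[1] = 01104044014$4
  rot[2] = 1104044014$40
  rot[3] = 104044014$401
  rot[4] = 04044014$4011
  rot[5] = 4044014$40110
  rot[6] = 044014$401104
  rot[7] = 44014$4011040
  rot[8] = 4014$40110404
  rot[9] = 014$401104044
  rot[10] = 14$4011040440
  rot[11] = 4$40110404401
  rot[12] = $401104044014
Sorted (with $ < everything):
  sorted[0] = $401104044014
  sorted[1] = 01104044014$4
  sorted[2] = 014$401104044
  sorted[3] = 04044014$4011
  sorted[4] = 044014$401104
  sorted[5] = 104044014$401
  sorted[6] = 1104044014$40
  sorted[7] = 14$4011040440
  sorted[8] = 4$40110404401
  sorted[9] = 401104044014$
  sorted[10] = 4014$40110404
  sorted[11] = 4044014$40110
  sorted[12] = 44014$4011040
sorted[10] = 4014$40110404

Answer: 4014$40110404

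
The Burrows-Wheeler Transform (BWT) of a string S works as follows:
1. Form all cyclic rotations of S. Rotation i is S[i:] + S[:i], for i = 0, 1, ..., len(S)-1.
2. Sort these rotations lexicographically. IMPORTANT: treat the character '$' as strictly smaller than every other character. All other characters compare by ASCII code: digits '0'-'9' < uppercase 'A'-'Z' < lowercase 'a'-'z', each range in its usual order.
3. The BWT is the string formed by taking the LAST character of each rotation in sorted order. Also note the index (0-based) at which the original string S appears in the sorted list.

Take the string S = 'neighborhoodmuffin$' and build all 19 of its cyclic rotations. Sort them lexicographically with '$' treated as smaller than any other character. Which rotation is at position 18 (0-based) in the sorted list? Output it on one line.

All 19 rotations (rotation i = S[i:]+S[:i]):
  rot[0] = neighborhoodmuffin$
  rot[1] = eighborhoodmuffin$n
  rot[2] = ighborhoodmuffin$ne
  rot[3] = ghborhoodmuffin$nei
  rot[4] = hborhoodmuffin$neig
  rot[5] = borhoodmuffin$neigh
  rot[6] = orhoodmuffin$neighb
  rot[7] = rhoodmuffin$neighbo
  rot[8] = hoodmuffin$neighbor
  rot[9] = oodmuffin$neighborh
  rot[10] = odmuffin$neighborho
  rot[11] = dmuffin$neighborhoo
  rot[12] = muffin$neighborhood
  rot[13] = uffin$neighborhoodm
  rot[14] = ffin$neighborhoodmu
  rot[15] = fin$neighborhoodmuf
  rot[16] = in$neighborhoodmuff
  rot[17] = n$neighborhoodmuffi
  rot[18] = $neighborhoodmuffin
Sorted (with $ < everything):
  sorted[0] = $neighborhoodmuffin
  sorted[1] = borhoodmuffin$neigh
  sorted[2] = dmuffin$neighborhoo
  sorted[3] = eighborhoodmuffin$n
  sorted[4] = ffin$neighborhoodmu
  sorted[5] = fin$neighborhoodmuf
  sorted[6] = ghborhoodmuffin$nei
  sorted[7] = hborhoodmuffin$neig
  sorted[8] = hoodmuffin$neighbor
  sorted[9] = ighborhoodmuffin$ne
  sorted[10] = in$neighborhoodmuff
  sorted[11] = muffin$neighborhood
  sorted[12] = n$neighborhoodmuffi
  sorted[13] = neighborhoodmuffin$
  sorted[14] = odmuffin$neighborho
  sorted[15] = oodmuffin$neighborh
  sorted[16] = orhoodmuffin$neighb
  sorted[17] = rhoodmuffin$neighbo
  sorted[18] = uffin$neighborhoodm
sorted[18] = uffin$neighborhoodm

Answer: uffin$neighborhoodm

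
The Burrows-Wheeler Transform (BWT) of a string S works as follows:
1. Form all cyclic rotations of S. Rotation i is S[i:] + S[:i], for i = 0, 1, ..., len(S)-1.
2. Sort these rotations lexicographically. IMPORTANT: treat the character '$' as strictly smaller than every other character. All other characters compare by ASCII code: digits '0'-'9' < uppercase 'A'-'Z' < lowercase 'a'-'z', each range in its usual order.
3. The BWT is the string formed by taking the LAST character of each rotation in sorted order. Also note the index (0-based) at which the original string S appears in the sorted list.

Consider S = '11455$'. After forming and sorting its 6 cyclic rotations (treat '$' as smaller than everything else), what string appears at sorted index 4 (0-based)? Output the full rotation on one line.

Answer: 5$1145

Derivation:
All 6 rotations (rotation i = S[i:]+S[:i]):
  rot[0] = 11455$
  rot[1] = 1455$1
  rot[2] = 455$11
  rot[3] = 55$114
  rot[4] = 5$1145
  rot[5] = $11455
Sorted (with $ < everything):
  sorted[0] = $11455
  sorted[1] = 11455$
  sorted[2] = 1455$1
  sorted[3] = 455$11
  sorted[4] = 5$1145
  sorted[5] = 55$114
sorted[4] = 5$1145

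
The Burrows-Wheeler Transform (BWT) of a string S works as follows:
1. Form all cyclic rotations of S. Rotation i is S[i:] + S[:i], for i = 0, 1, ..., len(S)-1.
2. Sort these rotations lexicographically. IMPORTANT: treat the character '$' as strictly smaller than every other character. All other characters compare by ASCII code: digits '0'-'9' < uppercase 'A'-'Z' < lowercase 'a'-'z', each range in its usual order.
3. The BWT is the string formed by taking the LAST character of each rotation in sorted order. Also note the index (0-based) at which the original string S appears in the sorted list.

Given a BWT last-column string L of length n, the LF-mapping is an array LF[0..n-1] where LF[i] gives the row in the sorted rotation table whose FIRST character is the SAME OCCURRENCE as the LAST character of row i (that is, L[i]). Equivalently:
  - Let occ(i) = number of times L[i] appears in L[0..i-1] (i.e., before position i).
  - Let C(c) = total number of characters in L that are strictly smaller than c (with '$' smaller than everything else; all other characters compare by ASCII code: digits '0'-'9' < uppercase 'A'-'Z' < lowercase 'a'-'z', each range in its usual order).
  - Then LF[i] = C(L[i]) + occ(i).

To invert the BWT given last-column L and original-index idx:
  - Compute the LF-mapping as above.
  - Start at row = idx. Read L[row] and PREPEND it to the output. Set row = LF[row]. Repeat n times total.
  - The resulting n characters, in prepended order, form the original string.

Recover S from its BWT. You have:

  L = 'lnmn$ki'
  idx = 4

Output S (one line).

LF mapping: 3 5 4 6 0 2 1
Walk LF starting at row 4, prepending L[row]:
  step 1: row=4, L[4]='$', prepend. Next row=LF[4]=0
  step 2: row=0, L[0]='l', prepend. Next row=LF[0]=3
  step 3: row=3, L[3]='n', prepend. Next row=LF[3]=6
  step 4: row=6, L[6]='i', prepend. Next row=LF[6]=1
  step 5: row=1, L[1]='n', prepend. Next row=LF[1]=5
  step 6: row=5, L[5]='k', prepend. Next row=LF[5]=2
  step 7: row=2, L[2]='m', prepend. Next row=LF[2]=4
Reversed output: mkninl$

Answer: mkninl$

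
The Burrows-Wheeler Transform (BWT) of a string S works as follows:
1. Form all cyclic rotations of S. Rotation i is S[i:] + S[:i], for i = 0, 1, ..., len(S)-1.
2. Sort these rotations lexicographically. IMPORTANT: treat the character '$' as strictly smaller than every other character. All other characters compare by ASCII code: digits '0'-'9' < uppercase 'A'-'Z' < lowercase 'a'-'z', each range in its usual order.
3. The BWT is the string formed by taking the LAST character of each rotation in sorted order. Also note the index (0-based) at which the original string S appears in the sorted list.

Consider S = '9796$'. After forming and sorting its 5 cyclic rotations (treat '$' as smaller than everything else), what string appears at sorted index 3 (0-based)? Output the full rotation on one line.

Answer: 96$97

Derivation:
All 5 rotations (rotation i = S[i:]+S[:i]):
  rot[0] = 9796$
  rot[1] = 796$9
  rot[2] = 96$97
  rot[3] = 6$979
  rot[4] = $9796
Sorted (with $ < everything):
  sorted[0] = $9796
  sorted[1] = 6$979
  sorted[2] = 796$9
  sorted[3] = 96$97
  sorted[4] = 9796$
sorted[3] = 96$97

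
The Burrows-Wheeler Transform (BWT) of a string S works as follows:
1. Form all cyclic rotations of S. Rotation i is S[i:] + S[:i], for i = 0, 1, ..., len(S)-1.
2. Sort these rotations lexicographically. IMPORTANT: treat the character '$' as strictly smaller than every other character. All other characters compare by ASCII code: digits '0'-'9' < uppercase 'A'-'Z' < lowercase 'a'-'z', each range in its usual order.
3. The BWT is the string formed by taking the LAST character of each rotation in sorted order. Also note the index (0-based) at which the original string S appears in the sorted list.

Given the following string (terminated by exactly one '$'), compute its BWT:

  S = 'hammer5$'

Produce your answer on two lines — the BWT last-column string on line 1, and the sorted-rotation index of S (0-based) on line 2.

Answer: 5rhm$mae
4

Derivation:
All 8 rotations (rotation i = S[i:]+S[:i]):
  rot[0] = hammer5$
  rot[1] = ammer5$h
  rot[2] = mmer5$ha
  rot[3] = mer5$ham
  rot[4] = er5$hamm
  rot[5] = r5$hamme
  rot[6] = 5$hammer
  rot[7] = $hammer5
Sorted (with $ < everything):
  sorted[0] = $hammer5  (last char: '5')
  sorted[1] = 5$hammer  (last char: 'r')
  sorted[2] = ammer5$h  (last char: 'h')
  sorted[3] = er5$hamm  (last char: 'm')
  sorted[4] = hammer5$  (last char: '$')
  sorted[5] = mer5$ham  (last char: 'm')
  sorted[6] = mmer5$ha  (last char: 'a')
  sorted[7] = r5$hamme  (last char: 'e')
Last column: 5rhm$mae
Original string S is at sorted index 4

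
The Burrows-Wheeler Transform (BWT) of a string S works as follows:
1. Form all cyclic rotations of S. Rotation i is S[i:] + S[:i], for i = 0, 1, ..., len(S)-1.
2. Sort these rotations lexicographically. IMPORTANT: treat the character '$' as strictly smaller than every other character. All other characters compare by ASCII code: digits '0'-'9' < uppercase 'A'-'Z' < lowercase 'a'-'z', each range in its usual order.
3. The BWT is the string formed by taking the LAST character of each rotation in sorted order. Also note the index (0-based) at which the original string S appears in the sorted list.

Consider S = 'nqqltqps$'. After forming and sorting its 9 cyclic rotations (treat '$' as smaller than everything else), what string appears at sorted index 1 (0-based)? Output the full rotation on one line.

All 9 rotations (rotation i = S[i:]+S[:i]):
  rot[0] = nqqltqps$
  rot[1] = qqltqps$n
  rot[2] = qltqps$nq
  rot[3] = ltqps$nqq
  rot[4] = tqps$nqql
  rot[5] = qps$nqqlt
  rot[6] = ps$nqqltq
  rot[7] = s$nqqltqp
  rot[8] = $nqqltqps
Sorted (with $ < everything):
  sorted[0] = $nqqltqps
  sorted[1] = ltqps$nqq
  sorted[2] = nqqltqps$
  sorted[3] = ps$nqqltq
  sorted[4] = qltqps$nq
  sorted[5] = qps$nqqlt
  sorted[6] = qqltqps$n
  sorted[7] = s$nqqltqp
  sorted[8] = tqps$nqql
sorted[1] = ltqps$nqq

Answer: ltqps$nqq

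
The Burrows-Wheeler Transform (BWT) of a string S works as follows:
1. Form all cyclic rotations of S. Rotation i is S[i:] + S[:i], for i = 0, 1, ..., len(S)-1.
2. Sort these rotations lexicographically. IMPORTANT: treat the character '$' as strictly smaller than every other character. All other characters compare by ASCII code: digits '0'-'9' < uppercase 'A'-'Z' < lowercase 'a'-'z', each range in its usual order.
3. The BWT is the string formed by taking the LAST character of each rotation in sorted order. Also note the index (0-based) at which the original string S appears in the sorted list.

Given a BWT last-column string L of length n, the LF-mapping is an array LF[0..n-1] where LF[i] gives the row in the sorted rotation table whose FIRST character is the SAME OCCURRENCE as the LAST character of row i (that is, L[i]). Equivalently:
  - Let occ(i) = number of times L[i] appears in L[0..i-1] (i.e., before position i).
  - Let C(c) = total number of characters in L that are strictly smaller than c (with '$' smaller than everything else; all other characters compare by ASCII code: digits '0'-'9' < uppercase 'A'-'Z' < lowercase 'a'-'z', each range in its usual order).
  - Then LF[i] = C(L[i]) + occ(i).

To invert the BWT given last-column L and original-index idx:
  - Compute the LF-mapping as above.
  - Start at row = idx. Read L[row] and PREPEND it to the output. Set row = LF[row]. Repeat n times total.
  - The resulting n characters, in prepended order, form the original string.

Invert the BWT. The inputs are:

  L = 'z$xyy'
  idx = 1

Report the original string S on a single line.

Answer: xyyz$

Derivation:
LF mapping: 4 0 1 2 3
Walk LF starting at row 1, prepending L[row]:
  step 1: row=1, L[1]='$', prepend. Next row=LF[1]=0
  step 2: row=0, L[0]='z', prepend. Next row=LF[0]=4
  step 3: row=4, L[4]='y', prepend. Next row=LF[4]=3
  step 4: row=3, L[3]='y', prepend. Next row=LF[3]=2
  step 5: row=2, L[2]='x', prepend. Next row=LF[2]=1
Reversed output: xyyz$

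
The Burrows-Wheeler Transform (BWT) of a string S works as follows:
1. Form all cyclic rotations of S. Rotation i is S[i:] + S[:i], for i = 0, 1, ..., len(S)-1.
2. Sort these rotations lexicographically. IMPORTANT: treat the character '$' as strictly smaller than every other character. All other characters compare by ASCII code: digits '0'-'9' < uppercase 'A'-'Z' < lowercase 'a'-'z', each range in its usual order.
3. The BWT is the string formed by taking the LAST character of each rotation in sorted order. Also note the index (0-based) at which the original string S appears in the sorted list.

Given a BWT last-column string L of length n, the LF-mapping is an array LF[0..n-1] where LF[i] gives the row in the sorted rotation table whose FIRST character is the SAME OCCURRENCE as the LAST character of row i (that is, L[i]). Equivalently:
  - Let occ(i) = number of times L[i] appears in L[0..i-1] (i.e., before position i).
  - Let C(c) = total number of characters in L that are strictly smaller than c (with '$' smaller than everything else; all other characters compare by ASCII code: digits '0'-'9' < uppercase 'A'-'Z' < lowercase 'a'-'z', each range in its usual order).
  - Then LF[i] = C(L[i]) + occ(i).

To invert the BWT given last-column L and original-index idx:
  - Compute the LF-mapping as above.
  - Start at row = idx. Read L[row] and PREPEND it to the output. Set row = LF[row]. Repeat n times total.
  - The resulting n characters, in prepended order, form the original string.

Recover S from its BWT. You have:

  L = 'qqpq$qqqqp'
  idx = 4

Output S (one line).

Answer: qppqqqqqq$

Derivation:
LF mapping: 3 4 1 5 0 6 7 8 9 2
Walk LF starting at row 4, prepending L[row]:
  step 1: row=4, L[4]='$', prepend. Next row=LF[4]=0
  step 2: row=0, L[0]='q', prepend. Next row=LF[0]=3
  step 3: row=3, L[3]='q', prepend. Next row=LF[3]=5
  step 4: row=5, L[5]='q', prepend. Next row=LF[5]=6
  step 5: row=6, L[6]='q', prepend. Next row=LF[6]=7
  step 6: row=7, L[7]='q', prepend. Next row=LF[7]=8
  step 7: row=8, L[8]='q', prepend. Next row=LF[8]=9
  step 8: row=9, L[9]='p', prepend. Next row=LF[9]=2
  step 9: row=2, L[2]='p', prepend. Next row=LF[2]=1
  step 10: row=1, L[1]='q', prepend. Next row=LF[1]=4
Reversed output: qppqqqqqq$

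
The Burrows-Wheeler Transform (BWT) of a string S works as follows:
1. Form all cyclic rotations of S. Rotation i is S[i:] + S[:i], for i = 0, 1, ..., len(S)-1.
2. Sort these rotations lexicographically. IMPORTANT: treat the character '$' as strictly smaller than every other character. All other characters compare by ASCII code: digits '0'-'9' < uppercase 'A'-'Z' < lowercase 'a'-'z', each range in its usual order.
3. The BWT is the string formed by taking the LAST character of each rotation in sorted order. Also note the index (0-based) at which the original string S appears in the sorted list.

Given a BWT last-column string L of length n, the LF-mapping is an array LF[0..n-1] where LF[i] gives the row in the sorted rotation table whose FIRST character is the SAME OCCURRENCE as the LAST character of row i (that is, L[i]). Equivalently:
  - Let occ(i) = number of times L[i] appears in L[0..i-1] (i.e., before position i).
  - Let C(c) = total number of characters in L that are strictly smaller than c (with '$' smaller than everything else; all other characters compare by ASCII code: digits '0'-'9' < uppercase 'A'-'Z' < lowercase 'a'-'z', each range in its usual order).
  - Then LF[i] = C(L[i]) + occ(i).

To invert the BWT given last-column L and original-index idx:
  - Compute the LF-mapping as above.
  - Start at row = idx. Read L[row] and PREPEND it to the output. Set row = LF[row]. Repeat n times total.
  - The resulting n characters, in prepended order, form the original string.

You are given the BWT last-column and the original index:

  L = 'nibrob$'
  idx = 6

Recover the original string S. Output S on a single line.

LF mapping: 4 3 1 6 5 2 0
Walk LF starting at row 6, prepending L[row]:
  step 1: row=6, L[6]='$', prepend. Next row=LF[6]=0
  step 2: row=0, L[0]='n', prepend. Next row=LF[0]=4
  step 3: row=4, L[4]='o', prepend. Next row=LF[4]=5
  step 4: row=5, L[5]='b', prepend. Next row=LF[5]=2
  step 5: row=2, L[2]='b', prepend. Next row=LF[2]=1
  step 6: row=1, L[1]='i', prepend. Next row=LF[1]=3
  step 7: row=3, L[3]='r', prepend. Next row=LF[3]=6
Reversed output: ribbon$

Answer: ribbon$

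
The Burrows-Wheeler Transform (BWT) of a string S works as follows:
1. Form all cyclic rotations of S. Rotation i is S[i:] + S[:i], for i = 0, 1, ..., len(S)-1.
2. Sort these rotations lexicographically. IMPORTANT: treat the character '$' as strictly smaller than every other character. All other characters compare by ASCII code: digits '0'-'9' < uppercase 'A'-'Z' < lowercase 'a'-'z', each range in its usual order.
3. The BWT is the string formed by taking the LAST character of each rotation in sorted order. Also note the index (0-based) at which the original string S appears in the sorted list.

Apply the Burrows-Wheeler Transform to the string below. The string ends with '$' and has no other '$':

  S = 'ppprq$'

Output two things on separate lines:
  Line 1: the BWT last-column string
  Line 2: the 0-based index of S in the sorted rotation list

All 6 rotations (rotation i = S[i:]+S[:i]):
  rot[0] = ppprq$
  rot[1] = pprq$p
  rot[2] = prq$pp
  rot[3] = rq$ppp
  rot[4] = q$pppr
  rot[5] = $ppprq
Sorted (with $ < everything):
  sorted[0] = $ppprq  (last char: 'q')
  sorted[1] = ppprq$  (last char: '$')
  sorted[2] = pprq$p  (last char: 'p')
  sorted[3] = prq$pp  (last char: 'p')
  sorted[4] = q$pppr  (last char: 'r')
  sorted[5] = rq$ppp  (last char: 'p')
Last column: q$pprp
Original string S is at sorted index 1

Answer: q$pprp
1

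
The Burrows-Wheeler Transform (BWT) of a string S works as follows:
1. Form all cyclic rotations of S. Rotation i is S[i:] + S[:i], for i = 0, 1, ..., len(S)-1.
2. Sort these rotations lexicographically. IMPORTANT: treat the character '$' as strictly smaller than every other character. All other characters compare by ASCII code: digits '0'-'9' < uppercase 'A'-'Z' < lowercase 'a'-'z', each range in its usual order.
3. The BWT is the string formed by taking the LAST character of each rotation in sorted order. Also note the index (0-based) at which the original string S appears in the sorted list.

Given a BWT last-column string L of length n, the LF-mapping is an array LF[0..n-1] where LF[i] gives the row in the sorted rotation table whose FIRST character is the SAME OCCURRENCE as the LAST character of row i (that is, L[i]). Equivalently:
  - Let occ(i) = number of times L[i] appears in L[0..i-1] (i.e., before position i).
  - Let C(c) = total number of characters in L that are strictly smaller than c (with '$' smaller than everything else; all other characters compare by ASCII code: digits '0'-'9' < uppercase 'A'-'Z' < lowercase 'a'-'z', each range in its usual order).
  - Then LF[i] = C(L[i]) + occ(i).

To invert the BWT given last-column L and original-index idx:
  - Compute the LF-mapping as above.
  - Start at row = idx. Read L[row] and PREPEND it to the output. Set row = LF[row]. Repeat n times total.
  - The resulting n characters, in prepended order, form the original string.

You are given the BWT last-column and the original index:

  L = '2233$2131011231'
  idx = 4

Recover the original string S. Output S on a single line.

Answer: 12312021311332$

Derivation:
LF mapping: 7 8 11 12 0 9 2 13 3 1 4 5 10 14 6
Walk LF starting at row 4, prepending L[row]:
  step 1: row=4, L[4]='$', prepend. Next row=LF[4]=0
  step 2: row=0, L[0]='2', prepend. Next row=LF[0]=7
  step 3: row=7, L[7]='3', prepend. Next row=LF[7]=13
  step 4: row=13, L[13]='3', prepend. Next row=LF[13]=14
  step 5: row=14, L[14]='1', prepend. Next row=LF[14]=6
  step 6: row=6, L[6]='1', prepend. Next row=LF[6]=2
  step 7: row=2, L[2]='3', prepend. Next row=LF[2]=11
  step 8: row=11, L[11]='1', prepend. Next row=LF[11]=5
  step 9: row=5, L[5]='2', prepend. Next row=LF[5]=9
  step 10: row=9, L[9]='0', prepend. Next row=LF[9]=1
  step 11: row=1, L[1]='2', prepend. Next row=LF[1]=8
  step 12: row=8, L[8]='1', prepend. Next row=LF[8]=3
  step 13: row=3, L[3]='3', prepend. Next row=LF[3]=12
  step 14: row=12, L[12]='2', prepend. Next row=LF[12]=10
  step 15: row=10, L[10]='1', prepend. Next row=LF[10]=4
Reversed output: 12312021311332$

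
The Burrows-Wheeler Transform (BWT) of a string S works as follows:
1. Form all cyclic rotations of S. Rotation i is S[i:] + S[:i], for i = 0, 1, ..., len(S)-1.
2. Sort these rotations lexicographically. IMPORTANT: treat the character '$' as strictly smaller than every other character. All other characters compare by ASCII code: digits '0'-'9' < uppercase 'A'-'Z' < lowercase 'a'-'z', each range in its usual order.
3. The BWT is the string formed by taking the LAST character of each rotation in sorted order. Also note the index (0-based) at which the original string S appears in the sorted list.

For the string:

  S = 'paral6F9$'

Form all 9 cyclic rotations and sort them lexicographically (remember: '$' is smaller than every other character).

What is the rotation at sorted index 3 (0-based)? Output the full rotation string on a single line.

Answer: F9$paral6

Derivation:
All 9 rotations (rotation i = S[i:]+S[:i]):
  rot[0] = paral6F9$
  rot[1] = aral6F9$p
  rot[2] = ral6F9$pa
  rot[3] = al6F9$par
  rot[4] = l6F9$para
  rot[5] = 6F9$paral
  rot[6] = F9$paral6
  rot[7] = 9$paral6F
  rot[8] = $paral6F9
Sorted (with $ < everything):
  sorted[0] = $paral6F9
  sorted[1] = 6F9$paral
  sorted[2] = 9$paral6F
  sorted[3] = F9$paral6
  sorted[4] = al6F9$par
  sorted[5] = aral6F9$p
  sorted[6] = l6F9$para
  sorted[7] = paral6F9$
  sorted[8] = ral6F9$pa
sorted[3] = F9$paral6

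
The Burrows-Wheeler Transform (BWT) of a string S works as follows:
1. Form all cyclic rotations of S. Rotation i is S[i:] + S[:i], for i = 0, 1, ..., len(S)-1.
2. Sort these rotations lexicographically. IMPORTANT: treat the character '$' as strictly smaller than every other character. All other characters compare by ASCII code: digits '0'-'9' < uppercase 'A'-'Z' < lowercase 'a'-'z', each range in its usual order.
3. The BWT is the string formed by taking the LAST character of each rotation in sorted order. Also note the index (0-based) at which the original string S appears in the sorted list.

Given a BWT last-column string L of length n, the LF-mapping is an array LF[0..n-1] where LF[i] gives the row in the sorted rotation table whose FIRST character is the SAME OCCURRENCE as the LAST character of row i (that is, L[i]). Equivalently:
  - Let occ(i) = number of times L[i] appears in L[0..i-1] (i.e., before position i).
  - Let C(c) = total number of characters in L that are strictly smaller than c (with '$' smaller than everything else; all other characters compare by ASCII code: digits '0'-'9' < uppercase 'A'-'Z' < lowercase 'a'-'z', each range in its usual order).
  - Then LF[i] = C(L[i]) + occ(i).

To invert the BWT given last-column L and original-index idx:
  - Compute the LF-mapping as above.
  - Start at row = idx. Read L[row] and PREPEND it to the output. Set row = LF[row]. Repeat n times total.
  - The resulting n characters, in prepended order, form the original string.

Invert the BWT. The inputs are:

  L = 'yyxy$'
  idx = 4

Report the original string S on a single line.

Answer: yyxy$

Derivation:
LF mapping: 2 3 1 4 0
Walk LF starting at row 4, prepending L[row]:
  step 1: row=4, L[4]='$', prepend. Next row=LF[4]=0
  step 2: row=0, L[0]='y', prepend. Next row=LF[0]=2
  step 3: row=2, L[2]='x', prepend. Next row=LF[2]=1
  step 4: row=1, L[1]='y', prepend. Next row=LF[1]=3
  step 5: row=3, L[3]='y', prepend. Next row=LF[3]=4
Reversed output: yyxy$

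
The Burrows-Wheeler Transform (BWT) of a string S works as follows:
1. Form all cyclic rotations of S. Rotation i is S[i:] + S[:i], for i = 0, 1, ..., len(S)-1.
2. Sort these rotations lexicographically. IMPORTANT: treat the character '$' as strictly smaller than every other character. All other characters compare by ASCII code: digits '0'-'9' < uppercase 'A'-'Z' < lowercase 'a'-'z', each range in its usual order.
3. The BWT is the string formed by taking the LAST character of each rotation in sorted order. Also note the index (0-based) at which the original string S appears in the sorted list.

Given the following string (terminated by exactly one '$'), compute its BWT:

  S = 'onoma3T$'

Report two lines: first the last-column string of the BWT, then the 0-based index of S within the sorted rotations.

Answer: Ta3moon$
7

Derivation:
All 8 rotations (rotation i = S[i:]+S[:i]):
  rot[0] = onoma3T$
  rot[1] = noma3T$o
  rot[2] = oma3T$on
  rot[3] = ma3T$ono
  rot[4] = a3T$onom
  rot[5] = 3T$onoma
  rot[6] = T$onoma3
  rot[7] = $onoma3T
Sorted (with $ < everything):
  sorted[0] = $onoma3T  (last char: 'T')
  sorted[1] = 3T$onoma  (last char: 'a')
  sorted[2] = T$onoma3  (last char: '3')
  sorted[3] = a3T$onom  (last char: 'm')
  sorted[4] = ma3T$ono  (last char: 'o')
  sorted[5] = noma3T$o  (last char: 'o')
  sorted[6] = oma3T$on  (last char: 'n')
  sorted[7] = onoma3T$  (last char: '$')
Last column: Ta3moon$
Original string S is at sorted index 7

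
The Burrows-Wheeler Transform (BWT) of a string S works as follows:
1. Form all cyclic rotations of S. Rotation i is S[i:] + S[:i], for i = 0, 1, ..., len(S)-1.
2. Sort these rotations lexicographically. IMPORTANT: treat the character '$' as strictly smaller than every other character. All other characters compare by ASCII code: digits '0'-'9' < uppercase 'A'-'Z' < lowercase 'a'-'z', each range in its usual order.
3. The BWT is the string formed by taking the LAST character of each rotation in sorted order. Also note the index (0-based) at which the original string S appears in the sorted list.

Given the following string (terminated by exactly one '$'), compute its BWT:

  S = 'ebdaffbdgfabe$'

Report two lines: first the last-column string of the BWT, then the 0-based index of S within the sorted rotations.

All 14 rotations (rotation i = S[i:]+S[:i]):
  rot[0] = ebdaffbdgfabe$
  rot[1] = bdaffbdgfabe$e
  rot[2] = daffbdgfabe$eb
  rot[3] = affbdgfabe$ebd
  rot[4] = ffbdgfabe$ebda
  rot[5] = fbdgfabe$ebdaf
  rot[6] = bdgfabe$ebdaff
  rot[7] = dgfabe$ebdaffb
  rot[8] = gfabe$ebdaffbd
  rot[9] = fabe$ebdaffbdg
  rot[10] = abe$ebdaffbdgf
  rot[11] = be$ebdaffbdgfa
  rot[12] = e$ebdaffbdgfab
  rot[13] = $ebdaffbdgfabe
Sorted (with $ < everything):
  sorted[0] = $ebdaffbdgfabe  (last char: 'e')
  sorted[1] = abe$ebdaffbdgf  (last char: 'f')
  sorted[2] = affbdgfabe$ebd  (last char: 'd')
  sorted[3] = bdaffbdgfabe$e  (last char: 'e')
  sorted[4] = bdgfabe$ebdaff  (last char: 'f')
  sorted[5] = be$ebdaffbdgfa  (last char: 'a')
  sorted[6] = daffbdgfabe$eb  (last char: 'b')
  sorted[7] = dgfabe$ebdaffb  (last char: 'b')
  sorted[8] = e$ebdaffbdgfab  (last char: 'b')
  sorted[9] = ebdaffbdgfabe$  (last char: '$')
  sorted[10] = fabe$ebdaffbdg  (last char: 'g')
  sorted[11] = fbdgfabe$ebdaf  (last char: 'f')
  sorted[12] = ffbdgfabe$ebda  (last char: 'a')
  sorted[13] = gfabe$ebdaffbd  (last char: 'd')
Last column: efdefabbb$gfad
Original string S is at sorted index 9

Answer: efdefabbb$gfad
9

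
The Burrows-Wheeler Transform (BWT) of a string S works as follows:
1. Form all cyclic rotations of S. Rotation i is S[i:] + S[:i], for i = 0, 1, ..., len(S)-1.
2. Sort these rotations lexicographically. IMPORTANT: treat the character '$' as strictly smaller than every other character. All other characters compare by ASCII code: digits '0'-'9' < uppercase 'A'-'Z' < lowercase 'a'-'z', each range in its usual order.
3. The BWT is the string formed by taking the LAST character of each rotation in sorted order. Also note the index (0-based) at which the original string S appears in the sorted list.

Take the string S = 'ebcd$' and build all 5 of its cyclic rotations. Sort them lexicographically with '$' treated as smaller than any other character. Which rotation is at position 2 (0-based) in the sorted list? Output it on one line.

All 5 rotations (rotation i = S[i:]+S[:i]):
  rot[0] = ebcd$
  rot[1] = bcd$e
  rot[2] = cd$eb
  rot[3] = d$ebc
  rot[4] = $ebcd
Sorted (with $ < everything):
  sorted[0] = $ebcd
  sorted[1] = bcd$e
  sorted[2] = cd$eb
  sorted[3] = d$ebc
  sorted[4] = ebcd$
sorted[2] = cd$eb

Answer: cd$eb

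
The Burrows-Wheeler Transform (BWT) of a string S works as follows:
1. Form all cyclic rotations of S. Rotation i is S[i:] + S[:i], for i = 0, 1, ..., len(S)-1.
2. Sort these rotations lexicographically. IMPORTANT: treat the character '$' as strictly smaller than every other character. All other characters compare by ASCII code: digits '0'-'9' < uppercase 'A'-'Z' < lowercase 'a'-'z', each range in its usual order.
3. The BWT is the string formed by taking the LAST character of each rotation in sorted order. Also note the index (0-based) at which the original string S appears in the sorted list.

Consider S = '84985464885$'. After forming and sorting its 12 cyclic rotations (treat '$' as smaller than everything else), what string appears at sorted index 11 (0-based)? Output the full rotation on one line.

All 12 rotations (rotation i = S[i:]+S[:i]):
  rot[0] = 84985464885$
  rot[1] = 4985464885$8
  rot[2] = 985464885$84
  rot[3] = 85464885$849
  rot[4] = 5464885$8498
  rot[5] = 464885$84985
  rot[6] = 64885$849854
  rot[7] = 4885$8498546
  rot[8] = 885$84985464
  rot[9] = 85$849854648
  rot[10] = 5$8498546488
  rot[11] = $84985464885
Sorted (with $ < everything):
  sorted[0] = $84985464885
  sorted[1] = 464885$84985
  sorted[2] = 4885$8498546
  sorted[3] = 4985464885$8
  sorted[4] = 5$8498546488
  sorted[5] = 5464885$8498
  sorted[6] = 64885$849854
  sorted[7] = 84985464885$
  sorted[8] = 85$849854648
  sorted[9] = 85464885$849
  sorted[10] = 885$84985464
  sorted[11] = 985464885$84
sorted[11] = 985464885$84

Answer: 985464885$84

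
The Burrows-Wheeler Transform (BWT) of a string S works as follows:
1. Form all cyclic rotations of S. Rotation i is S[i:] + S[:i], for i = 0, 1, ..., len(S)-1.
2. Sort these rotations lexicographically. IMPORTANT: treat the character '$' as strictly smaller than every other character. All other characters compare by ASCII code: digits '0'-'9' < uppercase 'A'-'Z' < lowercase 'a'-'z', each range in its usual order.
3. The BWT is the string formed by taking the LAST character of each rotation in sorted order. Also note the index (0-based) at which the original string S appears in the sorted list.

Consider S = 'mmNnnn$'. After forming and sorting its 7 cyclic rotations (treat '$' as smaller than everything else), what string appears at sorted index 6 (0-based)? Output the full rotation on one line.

Answer: nnn$mmN

Derivation:
All 7 rotations (rotation i = S[i:]+S[:i]):
  rot[0] = mmNnnn$
  rot[1] = mNnnn$m
  rot[2] = Nnnn$mm
  rot[3] = nnn$mmN
  rot[4] = nn$mmNn
  rot[5] = n$mmNnn
  rot[6] = $mmNnnn
Sorted (with $ < everything):
  sorted[0] = $mmNnnn
  sorted[1] = Nnnn$mm
  sorted[2] = mNnnn$m
  sorted[3] = mmNnnn$
  sorted[4] = n$mmNnn
  sorted[5] = nn$mmNn
  sorted[6] = nnn$mmN
sorted[6] = nnn$mmN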